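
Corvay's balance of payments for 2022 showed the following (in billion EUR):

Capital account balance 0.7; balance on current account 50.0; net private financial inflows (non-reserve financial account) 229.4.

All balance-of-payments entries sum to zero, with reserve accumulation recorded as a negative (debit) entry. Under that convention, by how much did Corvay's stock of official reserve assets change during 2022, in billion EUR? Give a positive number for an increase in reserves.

Official reserve transactions balance = -(50.0 + 0.7 + 229.4) = -280.1
An accumulation of reserves is recorded as a debit (negative entry), so the change in the stock of reserves is the negative of that balance.
Change in official reserves = -(-280.1) = 280.1

280.1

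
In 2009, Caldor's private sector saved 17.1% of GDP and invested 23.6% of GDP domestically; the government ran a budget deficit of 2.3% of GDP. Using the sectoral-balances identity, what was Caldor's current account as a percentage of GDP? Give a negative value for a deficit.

By the sectoral-balances identity, CA = (S_private - I) + (T - G).
Private balance = 17.1 - 23.6 = -6.5
Government balance (T - G) = -2.3
CA = -6.5 + (-2.3) = -8.8

-8.8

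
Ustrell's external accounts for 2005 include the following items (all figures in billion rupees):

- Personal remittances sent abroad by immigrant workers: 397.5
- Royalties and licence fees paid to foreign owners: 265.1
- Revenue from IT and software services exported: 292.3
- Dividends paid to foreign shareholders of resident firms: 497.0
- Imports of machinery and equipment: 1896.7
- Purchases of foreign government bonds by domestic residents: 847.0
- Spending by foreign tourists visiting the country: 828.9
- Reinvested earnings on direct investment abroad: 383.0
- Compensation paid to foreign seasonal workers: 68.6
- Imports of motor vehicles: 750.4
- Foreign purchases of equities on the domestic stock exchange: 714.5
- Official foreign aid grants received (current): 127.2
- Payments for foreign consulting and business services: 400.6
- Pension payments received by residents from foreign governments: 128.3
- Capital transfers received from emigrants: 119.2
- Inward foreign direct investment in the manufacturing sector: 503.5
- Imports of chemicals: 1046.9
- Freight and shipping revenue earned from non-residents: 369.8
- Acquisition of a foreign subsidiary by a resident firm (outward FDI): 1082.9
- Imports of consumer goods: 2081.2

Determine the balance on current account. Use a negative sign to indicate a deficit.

Goods: -1046.9 - 1896.7 - 750.4 - 2081.2 = -5775.2
Services: 828.9 - 400.6 + 292.3 + 369.8 - 265.1 = 825.3
Primary income: 383.0 - 497.0 - 68.6 = -182.6
Secondary income: -397.5 + 127.2 + 128.3 = -142.0
Current account = (-5775.2) + 825.3 + (-182.6) + (-142.0) = -5274.5
(Excluded from the current account — financial account: purchases of foreign government bonds by domestic residents 847.0, foreign purchases of equities on the domestic stock exchange 714.5, inward foreign direct investment in the manufacturing sector 503.5, acquisition of a foreign subsidiary by a resident firm (outward FDI) 1082.9; capital account: capital transfers received from emigrants 119.2.)

-5274.5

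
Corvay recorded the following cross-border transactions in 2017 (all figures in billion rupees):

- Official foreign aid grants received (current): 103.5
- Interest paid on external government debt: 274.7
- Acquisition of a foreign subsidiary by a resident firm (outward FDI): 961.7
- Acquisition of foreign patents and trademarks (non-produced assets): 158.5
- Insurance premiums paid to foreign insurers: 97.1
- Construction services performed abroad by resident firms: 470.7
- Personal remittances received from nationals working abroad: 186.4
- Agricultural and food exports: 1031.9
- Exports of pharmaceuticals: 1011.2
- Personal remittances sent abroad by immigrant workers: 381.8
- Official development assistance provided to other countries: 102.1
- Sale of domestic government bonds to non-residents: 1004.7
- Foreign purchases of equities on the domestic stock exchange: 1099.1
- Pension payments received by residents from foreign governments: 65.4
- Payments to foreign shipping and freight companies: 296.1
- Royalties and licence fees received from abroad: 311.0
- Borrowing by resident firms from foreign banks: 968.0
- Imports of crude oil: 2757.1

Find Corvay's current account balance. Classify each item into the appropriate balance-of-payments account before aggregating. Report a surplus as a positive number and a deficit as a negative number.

-728.8

Goods: 1031.9 + 1011.2 - 2757.1 = -714.0
Services: -97.1 + 311.0 - 296.1 + 470.7 = 388.5
Primary income: -274.7
Secondary income: 65.4 + 103.5 - 102.1 - 381.8 + 186.4 = -128.6
Current account = (-714.0) + 388.5 + (-274.7) + (-128.6) = -728.8
(Excluded from the current account — financial account: acquisition of a foreign subsidiary by a resident firm (outward FDI) 961.7, sale of domestic government bonds to non-residents 1004.7, foreign purchases of equities on the domestic stock exchange 1099.1, borrowing by resident firms from foreign banks 968.0; capital account: acquisition of foreign patents and trademarks (non-produced assets) 158.5.)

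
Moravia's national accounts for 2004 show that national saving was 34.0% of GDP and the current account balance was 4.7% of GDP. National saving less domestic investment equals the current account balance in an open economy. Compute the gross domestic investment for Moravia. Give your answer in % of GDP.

I = S - CA = 34.0 - 4.7 = 29.3

29.3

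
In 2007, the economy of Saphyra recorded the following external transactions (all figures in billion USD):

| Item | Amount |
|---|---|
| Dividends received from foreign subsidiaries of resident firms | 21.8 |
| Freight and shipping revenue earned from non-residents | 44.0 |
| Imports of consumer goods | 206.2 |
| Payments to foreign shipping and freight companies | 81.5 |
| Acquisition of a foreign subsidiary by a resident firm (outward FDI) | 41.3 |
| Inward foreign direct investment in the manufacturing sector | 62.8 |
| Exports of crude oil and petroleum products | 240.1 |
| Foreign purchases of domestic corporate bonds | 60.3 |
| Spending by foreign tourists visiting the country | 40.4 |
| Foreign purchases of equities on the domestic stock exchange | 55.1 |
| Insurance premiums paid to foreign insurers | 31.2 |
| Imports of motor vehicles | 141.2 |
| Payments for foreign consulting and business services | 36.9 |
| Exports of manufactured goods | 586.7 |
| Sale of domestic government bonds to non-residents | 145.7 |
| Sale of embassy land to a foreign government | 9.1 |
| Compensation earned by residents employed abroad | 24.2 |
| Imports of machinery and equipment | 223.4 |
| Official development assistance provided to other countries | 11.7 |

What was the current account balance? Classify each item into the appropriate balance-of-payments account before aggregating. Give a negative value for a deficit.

225.1

Goods: -223.4 - 206.2 + 586.7 - 141.2 + 240.1 = 256.0
Services: -31.2 + 40.4 + 44.0 - 36.9 - 81.5 = -65.2
Primary income: 24.2 + 21.8 = 46.0
Secondary income: -11.7
Current account = 256.0 + (-65.2) + 46.0 + (-11.7) = 225.1
(Excluded from the current account — financial account: acquisition of a foreign subsidiary by a resident firm (outward FDI) 41.3, inward foreign direct investment in the manufacturing sector 62.8, foreign purchases of domestic corporate bonds 60.3, foreign purchases of equities on the domestic stock exchange 55.1, sale of domestic government bonds to non-residents 145.7; capital account: sale of embassy land to a foreign government 9.1.)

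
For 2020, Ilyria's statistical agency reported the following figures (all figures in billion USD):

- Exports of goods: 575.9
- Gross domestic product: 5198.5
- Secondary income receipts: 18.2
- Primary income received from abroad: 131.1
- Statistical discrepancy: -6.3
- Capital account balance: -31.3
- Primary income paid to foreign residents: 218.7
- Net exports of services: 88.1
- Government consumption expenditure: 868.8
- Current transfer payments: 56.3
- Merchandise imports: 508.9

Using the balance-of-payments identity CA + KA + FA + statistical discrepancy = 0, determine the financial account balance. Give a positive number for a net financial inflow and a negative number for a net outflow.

Goods balance = 575.9 - 508.9 = 67.0
Services balance = 88.1
Trade balance (goods + services) = 67.0 + 88.1 = 155.1
Net primary income = 131.1 - 218.7 = -87.6
Net secondary income = 18.2 - 56.3 = -38.1
Current account = 155.1 + (-87.6) + (-38.1) = 29.4
Financial account = -(29.4 + (-31.3) + (-6.3)) = 8.2

8.2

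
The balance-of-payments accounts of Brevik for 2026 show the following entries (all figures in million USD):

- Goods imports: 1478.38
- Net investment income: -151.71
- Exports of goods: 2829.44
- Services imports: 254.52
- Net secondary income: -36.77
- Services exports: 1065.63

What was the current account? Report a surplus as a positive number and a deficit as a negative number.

Goods balance = 2829.44 - 1478.38 = 1351.06
Services balance = 1065.63 - 254.52 = 811.11
Trade balance (goods + services) = 1351.06 + 811.11 = 2162.17
Net primary income = -151.71
Net secondary income = -36.77
Current account = 2162.17 + (-151.71) + (-36.77) = 1973.69

1973.69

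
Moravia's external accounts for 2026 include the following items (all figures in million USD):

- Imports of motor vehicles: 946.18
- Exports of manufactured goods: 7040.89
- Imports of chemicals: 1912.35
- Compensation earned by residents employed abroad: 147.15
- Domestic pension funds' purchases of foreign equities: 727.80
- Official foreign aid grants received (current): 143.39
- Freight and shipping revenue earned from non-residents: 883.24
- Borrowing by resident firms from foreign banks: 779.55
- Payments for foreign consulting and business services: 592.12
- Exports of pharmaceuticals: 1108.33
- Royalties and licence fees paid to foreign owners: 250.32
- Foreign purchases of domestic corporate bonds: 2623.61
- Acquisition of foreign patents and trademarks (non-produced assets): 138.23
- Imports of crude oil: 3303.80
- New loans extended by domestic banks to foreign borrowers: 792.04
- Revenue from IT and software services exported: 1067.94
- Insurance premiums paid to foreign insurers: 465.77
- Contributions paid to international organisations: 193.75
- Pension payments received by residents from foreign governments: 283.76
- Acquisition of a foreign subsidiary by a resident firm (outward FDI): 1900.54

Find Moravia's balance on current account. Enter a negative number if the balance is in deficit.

Goods: -946.18 + 1108.33 - 1912.35 + 7040.89 - 3303.80 = 1986.89
Services: 883.24 - 465.77 - 250.32 + 1067.94 - 592.12 = 642.97
Primary income: 147.15
Secondary income: 283.76 + 143.39 - 193.75 = 233.40
Current account = 1986.89 + 642.97 + 147.15 + 233.40 = 3010.41
(Excluded from the current account — financial account: domestic pension funds' purchases of foreign equities 727.80, borrowing by resident firms from foreign banks 779.55, foreign purchases of domestic corporate bonds 2623.61, new loans extended by domestic banks to foreign borrowers 792.04, acquisition of a foreign subsidiary by a resident firm (outward FDI) 1900.54; capital account: acquisition of foreign patents and trademarks (non-produced assets) 138.23.)

3010.41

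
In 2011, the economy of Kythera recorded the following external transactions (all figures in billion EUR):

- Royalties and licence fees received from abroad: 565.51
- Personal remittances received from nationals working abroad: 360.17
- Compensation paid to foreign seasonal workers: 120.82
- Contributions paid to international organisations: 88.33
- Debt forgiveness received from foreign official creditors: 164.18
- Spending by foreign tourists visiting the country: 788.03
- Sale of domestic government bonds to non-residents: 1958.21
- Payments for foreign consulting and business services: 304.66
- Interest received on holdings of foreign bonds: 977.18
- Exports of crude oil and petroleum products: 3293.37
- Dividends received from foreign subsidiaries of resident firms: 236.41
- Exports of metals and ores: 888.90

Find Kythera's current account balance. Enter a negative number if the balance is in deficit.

6595.76

Goods: 3293.37 + 888.90 = 4182.27
Services: 788.03 + 565.51 - 304.66 = 1048.88
Primary income: -120.82 + 236.41 + 977.18 = 1092.77
Secondary income: 360.17 - 88.33 = 271.84
Current account = 4182.27 + 1048.88 + 1092.77 + 271.84 = 6595.76
(Excluded from the current account — capital account: debt forgiveness received from foreign official creditors 164.18; financial account: sale of domestic government bonds to non-residents 1958.21.)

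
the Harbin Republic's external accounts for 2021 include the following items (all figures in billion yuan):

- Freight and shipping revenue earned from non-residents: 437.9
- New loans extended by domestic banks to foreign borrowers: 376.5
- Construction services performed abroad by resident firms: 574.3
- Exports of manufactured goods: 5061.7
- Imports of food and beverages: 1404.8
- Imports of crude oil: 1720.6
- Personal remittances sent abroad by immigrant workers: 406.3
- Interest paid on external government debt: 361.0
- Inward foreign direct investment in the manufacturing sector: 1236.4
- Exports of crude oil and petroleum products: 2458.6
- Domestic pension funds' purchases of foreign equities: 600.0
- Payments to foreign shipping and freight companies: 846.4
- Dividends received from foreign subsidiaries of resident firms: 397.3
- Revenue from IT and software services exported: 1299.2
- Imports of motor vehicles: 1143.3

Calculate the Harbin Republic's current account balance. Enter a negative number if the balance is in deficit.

4346.6

Goods: -1720.6 + 5061.7 - 1143.3 + 2458.6 - 1404.8 = 3251.6
Services: 574.3 + 1299.2 + 437.9 - 846.4 = 1465.0
Primary income: 397.3 - 361.0 = 36.3
Secondary income: -406.3
Current account = 3251.6 + 1465.0 + 36.3 + (-406.3) = 4346.6
(Excluded from the current account — financial account: new loans extended by domestic banks to foreign borrowers 376.5, inward foreign direct investment in the manufacturing sector 1236.4, domestic pension funds' purchases of foreign equities 600.0.)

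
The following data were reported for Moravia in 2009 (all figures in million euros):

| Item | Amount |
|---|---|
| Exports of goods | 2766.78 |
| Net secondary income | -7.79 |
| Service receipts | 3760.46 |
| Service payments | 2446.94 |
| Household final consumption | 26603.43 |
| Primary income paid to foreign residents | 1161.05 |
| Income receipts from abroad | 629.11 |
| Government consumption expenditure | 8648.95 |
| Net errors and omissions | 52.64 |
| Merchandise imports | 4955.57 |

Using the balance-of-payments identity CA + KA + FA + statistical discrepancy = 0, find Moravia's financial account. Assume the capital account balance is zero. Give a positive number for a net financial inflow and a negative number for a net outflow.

1362.36

Goods balance = 2766.78 - 4955.57 = -2188.79
Services balance = 3760.46 - 2446.94 = 1313.52
Trade balance (goods + services) = -2188.79 + 1313.52 = -875.27
Net primary income = 629.11 - 1161.05 = -531.94
Net secondary income = -7.79
Current account = -875.27 + (-531.94) + (-7.79) = -1415.00
Financial account = -(-1415.00 + 52.64) = 1362.36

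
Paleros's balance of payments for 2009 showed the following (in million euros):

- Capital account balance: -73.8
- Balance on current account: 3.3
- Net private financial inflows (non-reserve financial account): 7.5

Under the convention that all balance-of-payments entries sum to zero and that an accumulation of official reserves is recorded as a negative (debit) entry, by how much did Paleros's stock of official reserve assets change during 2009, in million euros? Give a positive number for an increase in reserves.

-63.0

Official reserve transactions balance = -(3.3 + (-73.8) + 7.5) = 63.0
An accumulation of reserves is recorded as a debit (negative entry), so the change in the stock of reserves is the negative of that balance.
Change in official reserves = -(63.0) = -63.0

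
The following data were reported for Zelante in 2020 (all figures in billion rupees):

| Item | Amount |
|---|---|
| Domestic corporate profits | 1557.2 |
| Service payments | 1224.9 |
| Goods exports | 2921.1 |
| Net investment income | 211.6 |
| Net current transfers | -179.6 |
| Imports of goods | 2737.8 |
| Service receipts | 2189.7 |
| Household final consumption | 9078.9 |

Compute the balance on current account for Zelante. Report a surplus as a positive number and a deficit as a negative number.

1180.1

Goods balance = 2921.1 - 2737.8 = 183.3
Services balance = 2189.7 - 1224.9 = 964.8
Trade balance (goods + services) = 183.3 + 964.8 = 1148.1
Net primary income = 211.6
Net secondary income = -179.6
Current account = 1148.1 + 211.6 + (-179.6) = 1180.1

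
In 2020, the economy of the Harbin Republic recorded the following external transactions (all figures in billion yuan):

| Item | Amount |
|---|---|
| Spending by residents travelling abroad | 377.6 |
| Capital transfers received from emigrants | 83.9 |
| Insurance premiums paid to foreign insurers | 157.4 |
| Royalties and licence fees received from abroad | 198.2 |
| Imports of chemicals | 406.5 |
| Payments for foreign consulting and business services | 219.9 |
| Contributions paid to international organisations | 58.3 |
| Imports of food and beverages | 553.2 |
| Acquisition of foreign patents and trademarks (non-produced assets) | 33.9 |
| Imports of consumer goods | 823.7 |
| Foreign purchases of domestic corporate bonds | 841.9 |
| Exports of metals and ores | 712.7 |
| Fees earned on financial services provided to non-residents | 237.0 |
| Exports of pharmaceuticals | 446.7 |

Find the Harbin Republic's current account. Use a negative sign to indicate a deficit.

Goods: 712.7 - 823.7 - 553.2 + 446.7 - 406.5 = -624.0
Services: -377.6 - 157.4 + 237.0 + 198.2 - 219.9 = -319.7
Secondary income: -58.3
Current account = (-624.0) + (-319.7) + (-58.3) = -1002.0
(Excluded from the current account — capital account: capital transfers received from emigrants 83.9, acquisition of foreign patents and trademarks (non-produced assets) 33.9; financial account: foreign purchases of domestic corporate bonds 841.9.)

-1002.0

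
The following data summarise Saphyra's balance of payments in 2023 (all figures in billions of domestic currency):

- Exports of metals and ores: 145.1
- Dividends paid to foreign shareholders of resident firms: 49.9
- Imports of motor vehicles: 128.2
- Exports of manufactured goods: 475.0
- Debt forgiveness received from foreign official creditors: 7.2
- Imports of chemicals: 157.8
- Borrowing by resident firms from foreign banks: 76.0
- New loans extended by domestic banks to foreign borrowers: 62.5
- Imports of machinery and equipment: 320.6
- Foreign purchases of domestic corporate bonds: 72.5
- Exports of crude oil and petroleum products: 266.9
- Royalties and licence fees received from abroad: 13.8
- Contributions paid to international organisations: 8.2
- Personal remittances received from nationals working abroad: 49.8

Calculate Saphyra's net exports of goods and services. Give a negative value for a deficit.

Goods: 266.9 - 157.8 + 145.1 - 320.6 - 128.2 + 475.0 = 280.4
Services: 13.8
Trade balance = 280.4 + 13.8 = 294.2
(Excluded from the trade balance — primary income: dividends paid to foreign shareholders of resident firms 49.9; capital account: debt forgiveness received from foreign official creditors 7.2; financial account: borrowing by resident firms from foreign banks 76.0, new loans extended by domestic banks to foreign borrowers 62.5, foreign purchases of domestic corporate bonds 72.5; secondary income: contributions paid to international organisations 8.2, personal remittances received from nationals working abroad 49.8.)

294.2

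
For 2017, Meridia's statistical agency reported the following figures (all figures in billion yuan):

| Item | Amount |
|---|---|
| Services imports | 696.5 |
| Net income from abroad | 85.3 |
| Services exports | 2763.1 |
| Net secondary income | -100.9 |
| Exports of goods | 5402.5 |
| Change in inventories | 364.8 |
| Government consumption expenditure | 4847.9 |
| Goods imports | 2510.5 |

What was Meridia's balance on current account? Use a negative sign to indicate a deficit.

Goods balance = 5402.5 - 2510.5 = 2892.0
Services balance = 2763.1 - 696.5 = 2066.6
Trade balance (goods + services) = 2892.0 + 2066.6 = 4958.6
Net primary income = 85.3
Net secondary income = -100.9
Current account = 4958.6 + 85.3 + (-100.9) = 4943.0

4943.0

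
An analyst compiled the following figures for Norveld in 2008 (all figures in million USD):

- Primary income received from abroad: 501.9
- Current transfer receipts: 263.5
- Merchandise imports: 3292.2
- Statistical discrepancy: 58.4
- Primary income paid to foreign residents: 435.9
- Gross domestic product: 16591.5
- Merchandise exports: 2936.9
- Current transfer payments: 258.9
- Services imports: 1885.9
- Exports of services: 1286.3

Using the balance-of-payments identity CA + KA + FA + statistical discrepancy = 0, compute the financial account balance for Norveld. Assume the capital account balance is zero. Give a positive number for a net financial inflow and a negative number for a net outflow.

825.9

Goods balance = 2936.9 - 3292.2 = -355.3
Services balance = 1286.3 - 1885.9 = -599.6
Trade balance (goods + services) = -355.3 + (-599.6) = -954.9
Net primary income = 501.9 - 435.9 = 66.0
Net secondary income = 263.5 - 258.9 = 4.6
Current account = -954.9 + 66.0 + 4.6 = -884.3
Financial account = -(-884.3 + 58.4) = 825.9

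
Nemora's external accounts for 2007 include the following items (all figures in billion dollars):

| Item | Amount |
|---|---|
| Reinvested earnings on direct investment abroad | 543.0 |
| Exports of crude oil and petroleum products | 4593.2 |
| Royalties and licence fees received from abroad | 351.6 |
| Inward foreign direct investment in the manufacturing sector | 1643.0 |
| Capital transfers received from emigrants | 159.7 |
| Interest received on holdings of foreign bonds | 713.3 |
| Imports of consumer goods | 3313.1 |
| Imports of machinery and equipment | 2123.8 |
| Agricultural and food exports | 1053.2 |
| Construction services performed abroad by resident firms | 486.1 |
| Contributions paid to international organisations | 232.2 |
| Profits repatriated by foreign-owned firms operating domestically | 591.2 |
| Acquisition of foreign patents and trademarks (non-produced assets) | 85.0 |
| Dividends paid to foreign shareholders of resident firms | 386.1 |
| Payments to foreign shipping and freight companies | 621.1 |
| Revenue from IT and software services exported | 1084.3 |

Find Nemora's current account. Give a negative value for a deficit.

Goods: -3313.1 + 4593.2 - 2123.8 + 1053.2 = 209.5
Services: 351.6 + 486.1 + 1084.3 - 621.1 = 1300.9
Primary income: 543.0 - 386.1 - 591.2 + 713.3 = 279.0
Secondary income: -232.2
Current account = 209.5 + 1300.9 + 279.0 + (-232.2) = 1557.2
(Excluded from the current account — financial account: inward foreign direct investment in the manufacturing sector 1643.0; capital account: capital transfers received from emigrants 159.7, acquisition of foreign patents and trademarks (non-produced assets) 85.0.)

1557.2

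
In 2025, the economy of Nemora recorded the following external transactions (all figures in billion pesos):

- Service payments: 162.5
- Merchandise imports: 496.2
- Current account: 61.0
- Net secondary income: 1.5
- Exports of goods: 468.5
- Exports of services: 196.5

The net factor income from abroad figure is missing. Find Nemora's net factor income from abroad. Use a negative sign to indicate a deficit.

53.2

Current account = goods balance + services balance + net primary income + net secondary income
Sum of the known components = 7.8
Net factor income from abroad = CA - (known components) = 61.0 - 7.8 = 53.2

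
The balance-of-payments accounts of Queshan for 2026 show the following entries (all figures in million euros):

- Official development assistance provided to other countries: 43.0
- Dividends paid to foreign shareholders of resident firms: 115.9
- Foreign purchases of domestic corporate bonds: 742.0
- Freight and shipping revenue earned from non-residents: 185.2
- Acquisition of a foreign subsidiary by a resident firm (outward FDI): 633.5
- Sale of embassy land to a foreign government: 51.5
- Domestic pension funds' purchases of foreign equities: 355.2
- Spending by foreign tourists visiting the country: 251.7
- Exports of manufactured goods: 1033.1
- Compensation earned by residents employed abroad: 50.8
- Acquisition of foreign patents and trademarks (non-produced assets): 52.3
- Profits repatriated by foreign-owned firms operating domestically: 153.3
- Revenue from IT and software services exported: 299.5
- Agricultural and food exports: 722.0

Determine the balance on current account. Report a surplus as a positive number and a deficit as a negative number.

2230.1

Goods: 1033.1 + 722.0 = 1755.1
Services: 251.7 + 185.2 + 299.5 = 736.4
Primary income: -153.3 + 50.8 - 115.9 = -218.4
Secondary income: -43.0
Current account = 1755.1 + 736.4 + (-218.4) + (-43.0) = 2230.1
(Excluded from the current account — financial account: foreign purchases of domestic corporate bonds 742.0, acquisition of a foreign subsidiary by a resident firm (outward FDI) 633.5, domestic pension funds' purchases of foreign equities 355.2; capital account: sale of embassy land to a foreign government 51.5, acquisition of foreign patents and trademarks (non-produced assets) 52.3.)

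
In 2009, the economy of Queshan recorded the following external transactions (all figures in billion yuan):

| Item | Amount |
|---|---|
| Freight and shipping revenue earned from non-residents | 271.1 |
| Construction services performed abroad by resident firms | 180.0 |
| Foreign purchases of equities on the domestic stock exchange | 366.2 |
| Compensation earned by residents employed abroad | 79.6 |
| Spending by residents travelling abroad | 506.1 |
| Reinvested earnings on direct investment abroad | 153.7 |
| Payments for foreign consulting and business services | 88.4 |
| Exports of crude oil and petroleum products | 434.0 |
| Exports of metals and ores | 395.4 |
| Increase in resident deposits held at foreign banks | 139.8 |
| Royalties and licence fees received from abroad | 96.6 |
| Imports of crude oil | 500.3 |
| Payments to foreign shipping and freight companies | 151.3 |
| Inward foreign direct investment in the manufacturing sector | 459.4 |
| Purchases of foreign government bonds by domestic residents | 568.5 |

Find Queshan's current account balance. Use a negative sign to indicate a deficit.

Goods: -500.3 + 434.0 + 395.4 = 329.1
Services: 271.1 - 151.3 - 88.4 + 96.6 + 180.0 - 506.1 = -198.1
Primary income: 79.6 + 153.7 = 233.3
Current account = 329.1 + (-198.1) + 233.3 = 364.3
(Excluded from the current account — financial account: foreign purchases of equities on the domestic stock exchange 366.2, increase in resident deposits held at foreign banks 139.8, inward foreign direct investment in the manufacturing sector 459.4, purchases of foreign government bonds by domestic residents 568.5.)

364.3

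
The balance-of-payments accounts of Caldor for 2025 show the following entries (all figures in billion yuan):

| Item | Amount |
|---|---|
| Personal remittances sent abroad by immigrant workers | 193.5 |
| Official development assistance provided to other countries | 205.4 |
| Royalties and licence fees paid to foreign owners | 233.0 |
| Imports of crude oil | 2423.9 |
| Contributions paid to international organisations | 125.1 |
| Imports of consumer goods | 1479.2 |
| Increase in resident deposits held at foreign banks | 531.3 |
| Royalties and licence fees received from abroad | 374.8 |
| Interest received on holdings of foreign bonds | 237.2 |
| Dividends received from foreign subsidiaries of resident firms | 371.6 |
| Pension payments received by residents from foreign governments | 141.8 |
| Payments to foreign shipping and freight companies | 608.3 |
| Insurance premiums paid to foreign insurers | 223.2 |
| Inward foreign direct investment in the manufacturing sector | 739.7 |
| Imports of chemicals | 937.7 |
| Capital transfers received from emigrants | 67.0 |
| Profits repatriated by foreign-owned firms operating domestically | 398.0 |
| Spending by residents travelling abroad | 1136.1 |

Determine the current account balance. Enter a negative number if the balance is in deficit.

Goods: -2423.9 - 937.7 - 1479.2 = -4840.8
Services: -608.3 - 1136.1 - 223.2 - 233.0 + 374.8 = -1825.8
Primary income: 371.6 - 398.0 + 237.2 = 210.8
Secondary income: -125.1 - 193.5 - 205.4 + 141.8 = -382.2
Current account = (-4840.8) + (-1825.8) + 210.8 + (-382.2) = -6838.0
(Excluded from the current account — financial account: increase in resident deposits held at foreign banks 531.3, inward foreign direct investment in the manufacturing sector 739.7; capital account: capital transfers received from emigrants 67.0.)

-6838.0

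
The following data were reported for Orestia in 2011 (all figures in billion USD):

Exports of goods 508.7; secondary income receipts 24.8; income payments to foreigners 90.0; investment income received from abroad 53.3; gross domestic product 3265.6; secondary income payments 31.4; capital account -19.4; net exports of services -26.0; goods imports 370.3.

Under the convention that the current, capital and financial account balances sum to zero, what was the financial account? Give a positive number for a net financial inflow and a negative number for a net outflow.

Goods balance = 508.7 - 370.3 = 138.4
Services balance = -26.0
Trade balance (goods + services) = 138.4 + (-26.0) = 112.4
Net primary income = 53.3 - 90.0 = -36.7
Net secondary income = 24.8 - 31.4 = -6.6
Current account = 112.4 + (-36.7) + (-6.6) = 69.1
Financial account = -(69.1 + (-19.4)) = -49.7

-49.7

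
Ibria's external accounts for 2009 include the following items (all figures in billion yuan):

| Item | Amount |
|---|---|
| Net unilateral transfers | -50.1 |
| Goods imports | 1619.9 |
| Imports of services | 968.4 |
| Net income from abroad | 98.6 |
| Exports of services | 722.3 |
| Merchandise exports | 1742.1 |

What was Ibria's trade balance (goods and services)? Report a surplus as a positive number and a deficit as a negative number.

-123.9

Goods balance = 1742.1 - 1619.9 = 122.2
Services balance = 722.3 - 968.4 = -246.1
Trade balance (goods + services) = 122.2 + (-246.1) = -123.9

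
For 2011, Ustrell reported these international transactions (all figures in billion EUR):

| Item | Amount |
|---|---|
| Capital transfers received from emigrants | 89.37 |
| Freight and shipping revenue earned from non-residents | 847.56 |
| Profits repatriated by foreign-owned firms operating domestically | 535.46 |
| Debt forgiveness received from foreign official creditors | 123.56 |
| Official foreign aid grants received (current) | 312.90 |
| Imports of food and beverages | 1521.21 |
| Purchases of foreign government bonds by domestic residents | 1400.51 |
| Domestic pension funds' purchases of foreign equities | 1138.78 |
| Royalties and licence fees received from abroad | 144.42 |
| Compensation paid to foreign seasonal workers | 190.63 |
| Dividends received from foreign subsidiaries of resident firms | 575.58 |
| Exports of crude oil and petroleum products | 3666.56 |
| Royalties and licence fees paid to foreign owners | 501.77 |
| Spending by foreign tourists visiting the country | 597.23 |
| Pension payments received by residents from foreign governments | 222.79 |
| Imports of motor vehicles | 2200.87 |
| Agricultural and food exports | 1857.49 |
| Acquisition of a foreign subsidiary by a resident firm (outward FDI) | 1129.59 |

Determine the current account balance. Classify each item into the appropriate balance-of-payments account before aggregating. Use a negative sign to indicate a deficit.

3274.59

Goods: 1857.49 - 1521.21 - 2200.87 + 3666.56 = 1801.97
Services: 144.42 - 501.77 + 597.23 + 847.56 = 1087.44
Primary income: -535.46 + 575.58 - 190.63 = -150.51
Secondary income: 222.79 + 312.90 = 535.69
Current account = 1801.97 + 1087.44 + (-150.51) + 535.69 = 3274.59
(Excluded from the current account — capital account: capital transfers received from emigrants 89.37, debt forgiveness received from foreign official creditors 123.56; financial account: purchases of foreign government bonds by domestic residents 1400.51, domestic pension funds' purchases of foreign equities 1138.78, acquisition of a foreign subsidiary by a resident firm (outward FDI) 1129.59.)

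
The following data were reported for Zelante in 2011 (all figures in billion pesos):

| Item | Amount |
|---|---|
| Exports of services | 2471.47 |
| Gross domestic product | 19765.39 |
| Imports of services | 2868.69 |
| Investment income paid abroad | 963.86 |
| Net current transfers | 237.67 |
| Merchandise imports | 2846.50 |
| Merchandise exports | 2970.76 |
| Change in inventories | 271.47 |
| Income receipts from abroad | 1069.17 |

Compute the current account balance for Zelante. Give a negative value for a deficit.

70.02

Goods balance = 2970.76 - 2846.50 = 124.26
Services balance = 2471.47 - 2868.69 = -397.22
Trade balance (goods + services) = 124.26 + (-397.22) = -272.96
Net primary income = 1069.17 - 963.86 = 105.31
Net secondary income = 237.67
Current account = -272.96 + 105.31 + 237.67 = 70.02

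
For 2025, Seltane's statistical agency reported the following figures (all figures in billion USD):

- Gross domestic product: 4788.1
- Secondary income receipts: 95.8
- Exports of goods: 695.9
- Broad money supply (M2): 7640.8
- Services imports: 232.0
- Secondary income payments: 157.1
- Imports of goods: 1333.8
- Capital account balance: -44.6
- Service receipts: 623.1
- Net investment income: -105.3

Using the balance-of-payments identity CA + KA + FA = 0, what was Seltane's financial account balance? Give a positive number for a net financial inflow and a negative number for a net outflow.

Goods balance = 695.9 - 1333.8 = -637.9
Services balance = 623.1 - 232.0 = 391.1
Trade balance (goods + services) = -637.9 + 391.1 = -246.8
Net primary income = -105.3
Net secondary income = 95.8 - 157.1 = -61.3
Current account = -246.8 + (-105.3) + (-61.3) = -413.4
Financial account = -(-413.4 + (-44.6)) = 458.0

458.0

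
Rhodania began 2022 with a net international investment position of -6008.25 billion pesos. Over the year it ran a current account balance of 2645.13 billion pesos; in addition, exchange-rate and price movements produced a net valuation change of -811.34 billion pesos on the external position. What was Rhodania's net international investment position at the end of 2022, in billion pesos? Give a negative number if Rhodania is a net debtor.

Change in NIIP = current account + net valuation change = 2645.13 + (-811.34) = 1833.79
End-of-year NIIP = -6008.25 + 1833.79 = -4174.46

-4174.46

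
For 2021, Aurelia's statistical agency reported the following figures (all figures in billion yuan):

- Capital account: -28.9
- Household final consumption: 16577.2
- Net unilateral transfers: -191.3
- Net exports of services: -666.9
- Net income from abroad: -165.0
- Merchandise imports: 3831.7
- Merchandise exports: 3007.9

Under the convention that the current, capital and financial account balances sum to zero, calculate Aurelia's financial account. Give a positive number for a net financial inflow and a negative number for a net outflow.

1875.9

Goods balance = 3007.9 - 3831.7 = -823.8
Services balance = -666.9
Trade balance (goods + services) = -823.8 + (-666.9) = -1490.7
Net primary income = -165.0
Net secondary income = -191.3
Current account = -1490.7 + (-165.0) + (-191.3) = -1847.0
Financial account = -(-1847.0 + (-28.9)) = 1875.9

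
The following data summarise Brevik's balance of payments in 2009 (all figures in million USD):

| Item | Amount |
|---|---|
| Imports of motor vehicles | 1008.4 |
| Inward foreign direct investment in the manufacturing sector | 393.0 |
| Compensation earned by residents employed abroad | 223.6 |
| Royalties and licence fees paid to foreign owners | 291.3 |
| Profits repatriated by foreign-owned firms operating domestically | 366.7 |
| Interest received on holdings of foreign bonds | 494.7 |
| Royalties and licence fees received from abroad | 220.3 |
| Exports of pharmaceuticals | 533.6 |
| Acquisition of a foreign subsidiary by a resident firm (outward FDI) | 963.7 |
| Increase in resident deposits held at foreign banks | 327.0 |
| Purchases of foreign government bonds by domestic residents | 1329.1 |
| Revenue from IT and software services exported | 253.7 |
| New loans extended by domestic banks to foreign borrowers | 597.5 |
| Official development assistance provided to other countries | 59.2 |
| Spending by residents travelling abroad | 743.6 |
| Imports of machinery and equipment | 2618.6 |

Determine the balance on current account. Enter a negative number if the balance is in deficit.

-3361.9

Goods: -2618.6 - 1008.4 + 533.6 = -3093.4
Services: -291.3 + 253.7 - 743.6 + 220.3 = -560.9
Primary income: -366.7 + 494.7 + 223.6 = 351.6
Secondary income: -59.2
Current account = (-3093.4) + (-560.9) + 351.6 + (-59.2) = -3361.9
(Excluded from the current account — financial account: inward foreign direct investment in the manufacturing sector 393.0, acquisition of a foreign subsidiary by a resident firm (outward FDI) 963.7, increase in resident deposits held at foreign banks 327.0, purchases of foreign government bonds by domestic residents 1329.1, new loans extended by domestic banks to foreign borrowers 597.5.)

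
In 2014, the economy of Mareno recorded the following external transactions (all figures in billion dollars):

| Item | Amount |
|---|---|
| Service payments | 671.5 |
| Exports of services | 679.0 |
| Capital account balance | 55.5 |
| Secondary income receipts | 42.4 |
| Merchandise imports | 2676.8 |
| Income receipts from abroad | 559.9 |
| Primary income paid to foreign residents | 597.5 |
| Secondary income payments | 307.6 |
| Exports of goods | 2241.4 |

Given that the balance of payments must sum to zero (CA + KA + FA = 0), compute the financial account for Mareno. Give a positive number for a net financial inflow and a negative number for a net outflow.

Goods balance = 2241.4 - 2676.8 = -435.4
Services balance = 679.0 - 671.5 = 7.5
Trade balance (goods + services) = -435.4 + 7.5 = -427.9
Net primary income = 559.9 - 597.5 = -37.6
Net secondary income = 42.4 - 307.6 = -265.2
Current account = -427.9 + (-37.6) + (-265.2) = -730.7
Financial account = -(-730.7 + 55.5) = 675.2

675.2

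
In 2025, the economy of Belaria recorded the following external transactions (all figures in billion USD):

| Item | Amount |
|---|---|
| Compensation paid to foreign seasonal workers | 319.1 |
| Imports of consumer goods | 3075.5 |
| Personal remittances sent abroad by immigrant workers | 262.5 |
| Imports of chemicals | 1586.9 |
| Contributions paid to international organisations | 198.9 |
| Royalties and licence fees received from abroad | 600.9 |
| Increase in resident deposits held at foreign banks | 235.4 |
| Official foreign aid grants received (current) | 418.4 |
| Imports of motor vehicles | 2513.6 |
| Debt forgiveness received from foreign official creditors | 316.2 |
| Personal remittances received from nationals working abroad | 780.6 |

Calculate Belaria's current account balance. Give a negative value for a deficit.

Goods: -2513.6 - 3075.5 - 1586.9 = -7176.0
Services: 600.9
Primary income: -319.1
Secondary income: -262.5 - 198.9 + 418.4 + 780.6 = 737.6
Current account = (-7176.0) + 600.9 + (-319.1) + 737.6 = -6156.6
(Excluded from the current account — financial account: increase in resident deposits held at foreign banks 235.4; capital account: debt forgiveness received from foreign official creditors 316.2.)

-6156.6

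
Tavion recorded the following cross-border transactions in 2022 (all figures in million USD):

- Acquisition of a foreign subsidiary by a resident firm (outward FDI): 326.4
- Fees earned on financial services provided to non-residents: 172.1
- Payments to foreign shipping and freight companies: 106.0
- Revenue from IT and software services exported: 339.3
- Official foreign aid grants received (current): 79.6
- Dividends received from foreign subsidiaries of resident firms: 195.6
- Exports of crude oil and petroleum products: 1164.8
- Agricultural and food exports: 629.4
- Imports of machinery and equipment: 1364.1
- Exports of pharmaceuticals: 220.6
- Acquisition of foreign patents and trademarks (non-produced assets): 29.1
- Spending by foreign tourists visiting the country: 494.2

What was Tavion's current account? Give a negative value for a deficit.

Goods: 220.6 + 1164.8 + 629.4 - 1364.1 = 650.7
Services: 339.3 + 494.2 + 172.1 - 106.0 = 899.6
Primary income: 195.6
Secondary income: 79.6
Current account = 650.7 + 899.6 + 195.6 + 79.6 = 1825.5
(Excluded from the current account — financial account: acquisition of a foreign subsidiary by a resident firm (outward FDI) 326.4; capital account: acquisition of foreign patents and trademarks (non-produced assets) 29.1.)

1825.5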